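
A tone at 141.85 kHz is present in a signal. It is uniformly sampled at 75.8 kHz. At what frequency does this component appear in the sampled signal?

141.85 kHz mod fs = 66.05 kHz.
66.05 kHz > fs/2 = 37.9 kHz, folds to fs − 66.05 kHz = 9.75 kHz.

9.75 kHz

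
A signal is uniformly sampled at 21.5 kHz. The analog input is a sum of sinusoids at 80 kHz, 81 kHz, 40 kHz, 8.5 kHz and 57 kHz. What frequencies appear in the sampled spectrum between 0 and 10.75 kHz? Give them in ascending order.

3 kHz, 5 kHz, 6 kHz, 7.5 kHz, 8.5 kHz

fs/2 = 10.75 kHz.
80 kHz mod fs = 15.5 kHz.
15.5 kHz > fs/2 = 10.75 kHz, folds to fs − 15.5 kHz = 6 kHz.
81 kHz mod fs = 16.5 kHz.
16.5 kHz > fs/2 = 10.75 kHz, folds to fs − 16.5 kHz = 5 kHz.
40 kHz mod fs = 18.5 kHz.
18.5 kHz > fs/2 = 10.75 kHz, folds to fs − 18.5 kHz = 3 kHz.
8.5 kHz ≤ fs/2 = 10.75 kHz, passes unchanged.
57 kHz mod fs = 14 kHz.
14 kHz > fs/2 = 10.75 kHz, folds to fs − 14 kHz = 7.5 kHz.
Distinct values: {3 kHz, 5 kHz, 6 kHz, 7.5 kHz, 8.5 kHz}.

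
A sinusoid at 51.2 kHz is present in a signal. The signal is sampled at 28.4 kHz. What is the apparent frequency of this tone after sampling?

51.2 kHz mod fs = 22.8 kHz.
22.8 kHz > fs/2 = 14.2 kHz, folds to fs − 22.8 kHz = 5.6 kHz.

5.6 kHz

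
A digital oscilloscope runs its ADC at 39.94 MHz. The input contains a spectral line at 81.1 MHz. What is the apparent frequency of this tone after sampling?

1.22 MHz

81.1 MHz mod fs = 1.22 MHz.
1.22 MHz ≤ fs/2 = 19.97 MHz, appears at 1.22 MHz.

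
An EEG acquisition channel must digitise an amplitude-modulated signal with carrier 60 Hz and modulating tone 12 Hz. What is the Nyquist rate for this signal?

AM sidebands sit at fc ± fm = 48 Hz and 72 Hz.
Highest-frequency component: 72 Hz.
Nyquist rate = 2 × 72 Hz = 144 Hz.

144 Hz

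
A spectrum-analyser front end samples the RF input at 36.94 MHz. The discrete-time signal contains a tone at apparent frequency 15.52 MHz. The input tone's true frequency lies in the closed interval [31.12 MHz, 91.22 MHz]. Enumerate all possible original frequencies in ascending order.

52.46 MHz, 58.36 MHz, 89.4 MHz

Frequencies that alias to 15.52 MHz are k·fs ± 15.52 MHz for integer k ≥ 0.
k=0: 15.52 MHz.
k=1: 21.42 MHz, 52.46 MHz.
k=2: 58.36 MHz, 89.4 MHz.
k=3: 95.3 MHz, 126.34 MHz.
Within [31.12 MHz, 91.22 MHz]: 52.46 MHz, 58.36 MHz, 89.4 MHz.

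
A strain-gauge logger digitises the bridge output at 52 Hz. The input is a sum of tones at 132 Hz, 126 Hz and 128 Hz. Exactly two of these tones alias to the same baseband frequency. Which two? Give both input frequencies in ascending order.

128 Hz, 132 Hz

fs/2 = 26 Hz.
132 Hz mod fs = 28 Hz.
28 Hz > fs/2 = 26 Hz, folds to fs − 28 Hz = 24 Hz.
126 Hz mod fs = 22 Hz.
22 Hz ≤ fs/2 = 26 Hz, appears at 22 Hz.
128 Hz mod fs = 24 Hz.
24 Hz ≤ fs/2 = 26 Hz, appears at 24 Hz.
128 Hz and 132 Hz both map to 24 Hz.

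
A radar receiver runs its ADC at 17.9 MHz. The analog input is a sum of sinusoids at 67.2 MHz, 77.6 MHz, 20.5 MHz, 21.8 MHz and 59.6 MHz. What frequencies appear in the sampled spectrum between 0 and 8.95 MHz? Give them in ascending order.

fs/2 = 8.95 MHz.
67.2 MHz mod fs = 13.5 MHz.
13.5 MHz > fs/2 = 8.95 MHz, folds to fs − 13.5 MHz = 4.4 MHz.
77.6 MHz mod fs = 6 MHz.
6 MHz ≤ fs/2 = 8.95 MHz, appears at 6 MHz.
20.5 MHz mod fs = 2.6 MHz.
2.6 MHz ≤ fs/2 = 8.95 MHz, appears at 2.6 MHz.
21.8 MHz mod fs = 3.9 MHz.
3.9 MHz ≤ fs/2 = 8.95 MHz, appears at 3.9 MHz.
59.6 MHz mod fs = 5.9 MHz.
5.9 MHz ≤ fs/2 = 8.95 MHz, appears at 5.9 MHz.
Distinct values: {2.6 MHz, 3.9 MHz, 4.4 MHz, 5.9 MHz, 6 MHz}.

2.6 MHz, 3.9 MHz, 4.4 MHz, 5.9 MHz, 6 MHz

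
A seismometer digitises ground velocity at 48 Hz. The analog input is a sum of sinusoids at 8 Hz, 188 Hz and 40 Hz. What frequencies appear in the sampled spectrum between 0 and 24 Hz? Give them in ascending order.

fs/2 = 24 Hz.
8 Hz ≤ fs/2 = 24 Hz, passes unchanged.
188 Hz mod fs = 44 Hz.
44 Hz > fs/2 = 24 Hz, folds to fs − 44 Hz = 4 Hz.
40 Hz > fs/2 = 24 Hz, folds to fs − 40 Hz = 8 Hz.
Distinct values: {4 Hz, 8 Hz}.

4 Hz, 8 Hz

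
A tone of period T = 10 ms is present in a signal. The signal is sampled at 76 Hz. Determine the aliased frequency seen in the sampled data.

T = 10 ms → f = 1/T = 100 Hz.
100 Hz mod fs = 24 Hz.
24 Hz ≤ fs/2 = 38 Hz, appears at 24 Hz.

24 Hz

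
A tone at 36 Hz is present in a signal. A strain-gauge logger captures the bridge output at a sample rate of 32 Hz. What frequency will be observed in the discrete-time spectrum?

36 Hz mod fs = 4 Hz.
4 Hz ≤ fs/2 = 16 Hz, appears at 4 Hz.

4 Hz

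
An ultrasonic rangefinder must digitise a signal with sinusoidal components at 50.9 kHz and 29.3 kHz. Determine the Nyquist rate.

101.8 kHz

Highest-frequency component: 50.9 kHz.
Nyquist rate = 2 × 50.9 kHz = 101.8 kHz.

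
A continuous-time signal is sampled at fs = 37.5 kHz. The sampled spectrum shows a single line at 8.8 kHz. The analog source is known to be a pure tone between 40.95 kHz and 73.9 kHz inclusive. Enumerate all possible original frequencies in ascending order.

Frequencies that alias to 8.8 kHz are k·fs ± 8.8 kHz for integer k ≥ 0.
k=0: 8.8 kHz.
k=1: 28.7 kHz, 46.3 kHz.
k=2: 66.2 kHz, 83.8 kHz.
k=3: 103.7 kHz, 121.3 kHz.
Within [40.95 kHz, 73.9 kHz]: 46.3 kHz, 66.2 kHz.

46.3 kHz, 66.2 kHz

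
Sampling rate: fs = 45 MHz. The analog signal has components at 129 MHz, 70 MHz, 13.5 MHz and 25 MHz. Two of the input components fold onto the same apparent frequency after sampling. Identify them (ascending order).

fs/2 = 22.5 MHz.
129 MHz mod fs = 39 MHz.
39 MHz > fs/2 = 22.5 MHz, folds to fs − 39 MHz = 6 MHz.
70 MHz mod fs = 25 MHz.
25 MHz > fs/2 = 22.5 MHz, folds to fs − 25 MHz = 20 MHz.
13.5 MHz ≤ fs/2 = 22.5 MHz, passes unchanged.
25 MHz > fs/2 = 22.5 MHz, folds to fs − 25 MHz = 20 MHz.
25 MHz and 70 MHz both map to 20 MHz.

25 MHz, 70 MHz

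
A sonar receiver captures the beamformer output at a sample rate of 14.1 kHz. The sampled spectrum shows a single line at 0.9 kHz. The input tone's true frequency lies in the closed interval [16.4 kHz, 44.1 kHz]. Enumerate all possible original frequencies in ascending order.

27.3 kHz, 29.1 kHz, 41.4 kHz, 43.2 kHz

Frequencies that alias to 0.9 kHz are k·fs ± 0.9 kHz for integer k ≥ 0.
k=0: 0.9 kHz.
k=1: 13.2 kHz, 15 kHz.
k=2: 27.3 kHz, 29.1 kHz.
k=3: 41.4 kHz, 43.2 kHz.
k=4: 55.5 kHz, 57.3 kHz.
Within [16.4 kHz, 44.1 kHz]: 27.3 kHz, 29.1 kHz, 41.4 kHz, 43.2 kHz.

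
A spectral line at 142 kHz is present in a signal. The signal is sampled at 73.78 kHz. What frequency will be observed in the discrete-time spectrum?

142 kHz mod fs = 68.22 kHz.
68.22 kHz > fs/2 = 36.89 kHz, folds to fs − 68.22 kHz = 5.56 kHz.

5.56 kHz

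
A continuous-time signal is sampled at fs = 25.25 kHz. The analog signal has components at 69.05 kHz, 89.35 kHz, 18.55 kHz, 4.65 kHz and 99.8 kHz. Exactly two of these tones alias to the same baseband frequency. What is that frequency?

6.7 kHz

fs/2 = 12.625 kHz.
69.05 kHz mod fs = 18.55 kHz.
18.55 kHz > fs/2 = 12.625 kHz, folds to fs − 18.55 kHz = 6.7 kHz.
89.35 kHz mod fs = 13.6 kHz.
13.6 kHz > fs/2 = 12.625 kHz, folds to fs − 13.6 kHz = 11.65 kHz.
18.55 kHz > fs/2 = 12.625 kHz, folds to fs − 18.55 kHz = 6.7 kHz.
4.65 kHz ≤ fs/2 = 12.625 kHz, passes unchanged.
99.8 kHz mod fs = 24.05 kHz.
24.05 kHz > fs/2 = 12.625 kHz, folds to fs − 24.05 kHz = 1.2 kHz.
18.55 kHz and 69.05 kHz both map to 6.7 kHz.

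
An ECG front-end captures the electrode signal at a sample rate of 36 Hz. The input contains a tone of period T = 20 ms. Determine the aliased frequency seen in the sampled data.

14 Hz

T = 20 ms → f = 1/T = 50 Hz.
50 Hz mod fs = 14 Hz.
14 Hz ≤ fs/2 = 18 Hz, appears at 14 Hz.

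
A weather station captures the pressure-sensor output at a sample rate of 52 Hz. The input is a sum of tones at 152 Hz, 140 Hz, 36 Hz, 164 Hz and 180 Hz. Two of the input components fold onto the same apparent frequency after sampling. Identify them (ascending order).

36 Hz, 140 Hz

fs/2 = 26 Hz.
152 Hz mod fs = 48 Hz.
48 Hz > fs/2 = 26 Hz, folds to fs − 48 Hz = 4 Hz.
140 Hz mod fs = 36 Hz.
36 Hz > fs/2 = 26 Hz, folds to fs − 36 Hz = 16 Hz.
36 Hz > fs/2 = 26 Hz, folds to fs − 36 Hz = 16 Hz.
164 Hz mod fs = 8 Hz.
8 Hz ≤ fs/2 = 26 Hz, appears at 8 Hz.
180 Hz mod fs = 24 Hz.
24 Hz ≤ fs/2 = 26 Hz, appears at 24 Hz.
36 Hz and 140 Hz both map to 16 Hz.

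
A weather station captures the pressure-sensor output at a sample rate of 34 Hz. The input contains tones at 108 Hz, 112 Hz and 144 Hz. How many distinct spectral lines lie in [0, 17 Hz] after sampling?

3

fs/2 = 17 Hz.
108 Hz mod fs = 6 Hz.
6 Hz ≤ fs/2 = 17 Hz, appears at 6 Hz.
112 Hz mod fs = 10 Hz.
10 Hz ≤ fs/2 = 17 Hz, appears at 10 Hz.
144 Hz mod fs = 8 Hz.
8 Hz ≤ fs/2 = 17 Hz, appears at 8 Hz.
Distinct values: {6 Hz, 8 Hz, 10 Hz} → 3.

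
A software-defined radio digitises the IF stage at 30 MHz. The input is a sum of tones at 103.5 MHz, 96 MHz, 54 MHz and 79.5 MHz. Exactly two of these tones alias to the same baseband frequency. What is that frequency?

fs/2 = 15 MHz.
103.5 MHz mod fs = 13.5 MHz.
13.5 MHz ≤ fs/2 = 15 MHz, appears at 13.5 MHz.
96 MHz mod fs = 6 MHz.
6 MHz ≤ fs/2 = 15 MHz, appears at 6 MHz.
54 MHz mod fs = 24 MHz.
24 MHz > fs/2 = 15 MHz, folds to fs − 24 MHz = 6 MHz.
79.5 MHz mod fs = 19.5 MHz.
19.5 MHz > fs/2 = 15 MHz, folds to fs − 19.5 MHz = 10.5 MHz.
54 MHz and 96 MHz both map to 6 MHz.

6 MHz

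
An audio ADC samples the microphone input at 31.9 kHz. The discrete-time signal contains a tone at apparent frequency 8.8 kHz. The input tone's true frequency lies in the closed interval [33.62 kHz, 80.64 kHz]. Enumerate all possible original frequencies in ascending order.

40.7 kHz, 55 kHz, 72.6 kHz

Frequencies that alias to 8.8 kHz are k·fs ± 8.8 kHz for integer k ≥ 0.
k=0: 8.8 kHz.
k=1: 23.1 kHz, 40.7 kHz.
k=2: 55 kHz, 72.6 kHz.
k=3: 86.9 kHz, 104.5 kHz.
Within [33.62 kHz, 80.64 kHz]: 40.7 kHz, 55 kHz, 72.6 kHz.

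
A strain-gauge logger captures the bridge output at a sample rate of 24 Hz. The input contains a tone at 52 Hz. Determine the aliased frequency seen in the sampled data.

52 Hz mod fs = 4 Hz.
4 Hz ≤ fs/2 = 12 Hz, appears at 4 Hz.

4 Hz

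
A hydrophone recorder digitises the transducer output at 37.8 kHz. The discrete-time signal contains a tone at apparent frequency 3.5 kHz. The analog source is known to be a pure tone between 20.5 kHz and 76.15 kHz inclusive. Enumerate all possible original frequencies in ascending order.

Frequencies that alias to 3.5 kHz are k·fs ± 3.5 kHz for integer k ≥ 0.
k=0: 3.5 kHz.
k=1: 34.3 kHz, 41.3 kHz.
k=2: 72.1 kHz, 79.1 kHz.
k=3: 109.9 kHz, 116.9 kHz.
Within [20.5 kHz, 76.15 kHz]: 34.3 kHz, 41.3 kHz, 72.1 kHz.

34.3 kHz, 41.3 kHz, 72.1 kHz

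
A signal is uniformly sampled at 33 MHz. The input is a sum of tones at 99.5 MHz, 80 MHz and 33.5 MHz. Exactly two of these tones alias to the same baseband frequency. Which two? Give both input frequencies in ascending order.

fs/2 = 16.5 MHz.
99.5 MHz mod fs = 0.5 MHz.
0.5 MHz ≤ fs/2 = 16.5 MHz, appears at 0.5 MHz.
80 MHz mod fs = 14 MHz.
14 MHz ≤ fs/2 = 16.5 MHz, appears at 14 MHz.
33.5 MHz mod fs = 0.5 MHz.
0.5 MHz ≤ fs/2 = 16.5 MHz, appears at 0.5 MHz.
33.5 MHz and 99.5 MHz both map to 0.5 MHz.

33.5 MHz, 99.5 MHz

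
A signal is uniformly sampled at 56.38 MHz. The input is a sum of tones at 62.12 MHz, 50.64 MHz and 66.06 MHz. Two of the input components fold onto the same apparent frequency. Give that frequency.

5.74 MHz

fs/2 = 28.19 MHz.
62.12 MHz mod fs = 5.74 MHz.
5.74 MHz ≤ fs/2 = 28.19 MHz, appears at 5.74 MHz.
50.64 MHz > fs/2 = 28.19 MHz, folds to fs − 50.64 MHz = 5.74 MHz.
66.06 MHz mod fs = 9.68 MHz.
9.68 MHz ≤ fs/2 = 28.19 MHz, appears at 9.68 MHz.
50.64 MHz and 62.12 MHz both map to 5.74 MHz.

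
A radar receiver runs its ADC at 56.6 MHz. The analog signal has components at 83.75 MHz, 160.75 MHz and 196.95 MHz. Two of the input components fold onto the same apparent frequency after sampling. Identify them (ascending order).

83.75 MHz, 196.95 MHz

fs/2 = 28.3 MHz.
83.75 MHz mod fs = 27.15 MHz.
27.15 MHz ≤ fs/2 = 28.3 MHz, appears at 27.15 MHz.
160.75 MHz mod fs = 47.55 MHz.
47.55 MHz > fs/2 = 28.3 MHz, folds to fs − 47.55 MHz = 9.05 MHz.
196.95 MHz mod fs = 27.15 MHz.
27.15 MHz ≤ fs/2 = 28.3 MHz, appears at 27.15 MHz.
83.75 MHz and 196.95 MHz both map to 27.15 MHz.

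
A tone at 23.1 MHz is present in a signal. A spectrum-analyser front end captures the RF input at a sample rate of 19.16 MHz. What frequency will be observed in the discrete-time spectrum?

3.94 MHz

23.1 MHz mod fs = 3.94 MHz.
3.94 MHz ≤ fs/2 = 9.58 MHz, appears at 3.94 MHz.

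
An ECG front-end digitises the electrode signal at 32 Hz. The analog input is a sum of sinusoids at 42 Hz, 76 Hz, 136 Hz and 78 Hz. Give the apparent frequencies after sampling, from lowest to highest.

fs/2 = 16 Hz.
42 Hz mod fs = 10 Hz.
10 Hz ≤ fs/2 = 16 Hz, appears at 10 Hz.
76 Hz mod fs = 12 Hz.
12 Hz ≤ fs/2 = 16 Hz, appears at 12 Hz.
136 Hz mod fs = 8 Hz.
8 Hz ≤ fs/2 = 16 Hz, appears at 8 Hz.
78 Hz mod fs = 14 Hz.
14 Hz ≤ fs/2 = 16 Hz, appears at 14 Hz.
Distinct values: {8 Hz, 10 Hz, 12 Hz, 14 Hz}.

8 Hz, 10 Hz, 12 Hz, 14 Hz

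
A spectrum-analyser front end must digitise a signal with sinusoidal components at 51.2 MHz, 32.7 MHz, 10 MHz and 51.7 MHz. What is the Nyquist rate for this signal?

103.4 MHz

Highest-frequency component: 51.7 MHz.
Nyquist rate = 2 × 51.7 MHz = 103.4 MHz.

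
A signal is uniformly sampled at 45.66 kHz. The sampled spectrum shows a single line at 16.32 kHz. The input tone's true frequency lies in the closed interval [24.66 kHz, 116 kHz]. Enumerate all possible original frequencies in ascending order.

Frequencies that alias to 16.32 kHz are k·fs ± 16.32 kHz for integer k ≥ 0.
k=0: 16.32 kHz.
k=1: 29.34 kHz, 61.98 kHz.
k=2: 75 kHz, 107.64 kHz.
k=3: 120.66 kHz, 153.3 kHz.
Within [24.66 kHz, 116 kHz]: 29.34 kHz, 61.98 kHz, 75 kHz, 107.64 kHz.

29.34 kHz, 61.98 kHz, 75 kHz, 107.64 kHz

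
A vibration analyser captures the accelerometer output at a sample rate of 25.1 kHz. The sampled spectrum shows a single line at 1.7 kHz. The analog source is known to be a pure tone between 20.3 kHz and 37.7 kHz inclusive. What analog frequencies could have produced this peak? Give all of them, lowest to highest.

23.4 kHz, 26.8 kHz

Frequencies that alias to 1.7 kHz are k·fs ± 1.7 kHz for integer k ≥ 0.
k=0: 1.7 kHz.
k=1: 23.4 kHz, 26.8 kHz.
k=2: 48.5 kHz, 51.9 kHz.
Within [20.3 kHz, 37.7 kHz]: 23.4 kHz, 26.8 kHz.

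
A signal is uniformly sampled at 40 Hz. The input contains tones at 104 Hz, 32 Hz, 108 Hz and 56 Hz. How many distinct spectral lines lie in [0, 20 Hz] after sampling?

fs/2 = 20 Hz.
104 Hz mod fs = 24 Hz.
24 Hz > fs/2 = 20 Hz, folds to fs − 24 Hz = 16 Hz.
32 Hz > fs/2 = 20 Hz, folds to fs − 32 Hz = 8 Hz.
108 Hz mod fs = 28 Hz.
28 Hz > fs/2 = 20 Hz, folds to fs − 28 Hz = 12 Hz.
56 Hz mod fs = 16 Hz.
16 Hz ≤ fs/2 = 20 Hz, appears at 16 Hz.
Distinct values: {8 Hz, 12 Hz, 16 Hz} → 3.

3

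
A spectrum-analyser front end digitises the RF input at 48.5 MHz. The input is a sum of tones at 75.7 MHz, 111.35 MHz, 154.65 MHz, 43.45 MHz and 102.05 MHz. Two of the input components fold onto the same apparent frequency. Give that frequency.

fs/2 = 24.25 MHz.
75.7 MHz mod fs = 27.2 MHz.
27.2 MHz > fs/2 = 24.25 MHz, folds to fs − 27.2 MHz = 21.3 MHz.
111.35 MHz mod fs = 14.35 MHz.
14.35 MHz ≤ fs/2 = 24.25 MHz, appears at 14.35 MHz.
154.65 MHz mod fs = 9.15 MHz.
9.15 MHz ≤ fs/2 = 24.25 MHz, appears at 9.15 MHz.
43.45 MHz > fs/2 = 24.25 MHz, folds to fs − 43.45 MHz = 5.05 MHz.
102.05 MHz mod fs = 5.05 MHz.
5.05 MHz ≤ fs/2 = 24.25 MHz, appears at 5.05 MHz.
43.45 MHz and 102.05 MHz both map to 5.05 MHz.

5.05 MHz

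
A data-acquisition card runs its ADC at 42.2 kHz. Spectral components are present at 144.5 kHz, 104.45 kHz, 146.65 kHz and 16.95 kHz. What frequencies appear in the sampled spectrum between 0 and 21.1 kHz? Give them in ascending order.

fs/2 = 21.1 kHz.
144.5 kHz mod fs = 17.9 kHz.
17.9 kHz ≤ fs/2 = 21.1 kHz, appears at 17.9 kHz.
104.45 kHz mod fs = 20.05 kHz.
20.05 kHz ≤ fs/2 = 21.1 kHz, appears at 20.05 kHz.
146.65 kHz mod fs = 20.05 kHz.
20.05 kHz ≤ fs/2 = 21.1 kHz, appears at 20.05 kHz.
16.95 kHz ≤ fs/2 = 21.1 kHz, passes unchanged.
Distinct values: {16.95 kHz, 17.9 kHz, 20.05 kHz}.

16.95 kHz, 17.9 kHz, 20.05 kHz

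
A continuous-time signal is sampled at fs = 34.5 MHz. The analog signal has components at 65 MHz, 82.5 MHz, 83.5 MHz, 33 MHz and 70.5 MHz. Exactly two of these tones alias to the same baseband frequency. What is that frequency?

1.5 MHz

fs/2 = 17.25 MHz.
65 MHz mod fs = 30.5 MHz.
30.5 MHz > fs/2 = 17.25 MHz, folds to fs − 30.5 MHz = 4 MHz.
82.5 MHz mod fs = 13.5 MHz.
13.5 MHz ≤ fs/2 = 17.25 MHz, appears at 13.5 MHz.
83.5 MHz mod fs = 14.5 MHz.
14.5 MHz ≤ fs/2 = 17.25 MHz, appears at 14.5 MHz.
33 MHz > fs/2 = 17.25 MHz, folds to fs − 33 MHz = 1.5 MHz.
70.5 MHz mod fs = 1.5 MHz.
1.5 MHz ≤ fs/2 = 17.25 MHz, appears at 1.5 MHz.
33 MHz and 70.5 MHz both map to 1.5 MHz.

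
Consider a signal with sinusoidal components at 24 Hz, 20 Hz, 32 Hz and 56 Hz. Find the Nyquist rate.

Highest-frequency component: 56 Hz.
Nyquist rate = 2 × 56 Hz = 112 Hz.

112 Hz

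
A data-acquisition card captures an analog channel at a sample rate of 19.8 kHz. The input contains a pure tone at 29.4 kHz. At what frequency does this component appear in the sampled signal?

29.4 kHz mod fs = 9.6 kHz.
9.6 kHz ≤ fs/2 = 9.9 kHz, appears at 9.6 kHz.

9.6 kHz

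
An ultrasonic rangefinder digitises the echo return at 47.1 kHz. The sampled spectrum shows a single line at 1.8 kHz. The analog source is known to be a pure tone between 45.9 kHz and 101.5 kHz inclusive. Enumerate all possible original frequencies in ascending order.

Frequencies that alias to 1.8 kHz are k·fs ± 1.8 kHz for integer k ≥ 0.
k=0: 1.8 kHz.
k=1: 45.3 kHz, 48.9 kHz.
k=2: 92.4 kHz, 96 kHz.
k=3: 139.5 kHz, 143.1 kHz.
Within [45.9 kHz, 101.5 kHz]: 48.9 kHz, 92.4 kHz, 96 kHz.

48.9 kHz, 92.4 kHz, 96 kHz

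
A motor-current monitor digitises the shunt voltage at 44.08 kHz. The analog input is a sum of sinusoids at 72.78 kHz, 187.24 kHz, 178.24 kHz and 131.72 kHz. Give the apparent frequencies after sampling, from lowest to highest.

fs/2 = 22.04 kHz.
72.78 kHz mod fs = 28.7 kHz.
28.7 kHz > fs/2 = 22.04 kHz, folds to fs − 28.7 kHz = 15.38 kHz.
187.24 kHz mod fs = 10.92 kHz.
10.92 kHz ≤ fs/2 = 22.04 kHz, appears at 10.92 kHz.
178.24 kHz mod fs = 1.92 kHz.
1.92 kHz ≤ fs/2 = 22.04 kHz, appears at 1.92 kHz.
131.72 kHz mod fs = 43.56 kHz.
43.56 kHz > fs/2 = 22.04 kHz, folds to fs − 43.56 kHz = 0.52 kHz.
Distinct values: {0.52 kHz, 1.92 kHz, 10.92 kHz, 15.38 kHz}.

0.52 kHz, 1.92 kHz, 10.92 kHz, 15.38 kHz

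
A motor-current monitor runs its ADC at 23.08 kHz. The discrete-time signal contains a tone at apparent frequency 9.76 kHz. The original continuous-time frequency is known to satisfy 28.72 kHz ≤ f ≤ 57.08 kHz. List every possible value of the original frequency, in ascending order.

32.84 kHz, 36.4 kHz, 55.92 kHz

Frequencies that alias to 9.76 kHz are k·fs ± 9.76 kHz for integer k ≥ 0.
k=0: 9.76 kHz.
k=1: 13.32 kHz, 32.84 kHz.
k=2: 36.4 kHz, 55.92 kHz.
k=3: 59.48 kHz, 79 kHz.
Within [28.72 kHz, 57.08 kHz]: 32.84 kHz, 36.4 kHz, 55.92 kHz.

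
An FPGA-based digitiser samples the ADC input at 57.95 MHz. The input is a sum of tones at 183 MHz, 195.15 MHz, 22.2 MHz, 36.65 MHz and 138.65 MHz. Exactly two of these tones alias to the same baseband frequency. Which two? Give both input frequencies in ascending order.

36.65 MHz, 195.15 MHz

fs/2 = 28.975 MHz.
183 MHz mod fs = 9.15 MHz.
9.15 MHz ≤ fs/2 = 28.975 MHz, appears at 9.15 MHz.
195.15 MHz mod fs = 21.3 MHz.
21.3 MHz ≤ fs/2 = 28.975 MHz, appears at 21.3 MHz.
22.2 MHz ≤ fs/2 = 28.975 MHz, passes unchanged.
36.65 MHz > fs/2 = 28.975 MHz, folds to fs − 36.65 MHz = 21.3 MHz.
138.65 MHz mod fs = 22.75 MHz.
22.75 MHz ≤ fs/2 = 28.975 MHz, appears at 22.75 MHz.
36.65 MHz and 195.15 MHz both map to 21.3 MHz.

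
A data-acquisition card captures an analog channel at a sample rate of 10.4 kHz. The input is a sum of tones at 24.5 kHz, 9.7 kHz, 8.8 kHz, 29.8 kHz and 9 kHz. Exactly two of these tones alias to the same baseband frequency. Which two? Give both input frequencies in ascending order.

9 kHz, 29.8 kHz

fs/2 = 5.2 kHz.
24.5 kHz mod fs = 3.7 kHz.
3.7 kHz ≤ fs/2 = 5.2 kHz, appears at 3.7 kHz.
9.7 kHz > fs/2 = 5.2 kHz, folds to fs − 9.7 kHz = 0.7 kHz.
8.8 kHz > fs/2 = 5.2 kHz, folds to fs − 8.8 kHz = 1.6 kHz.
29.8 kHz mod fs = 9 kHz.
9 kHz > fs/2 = 5.2 kHz, folds to fs − 9 kHz = 1.4 kHz.
9 kHz > fs/2 = 5.2 kHz, folds to fs − 9 kHz = 1.4 kHz.
9 kHz and 29.8 kHz both map to 1.4 kHz.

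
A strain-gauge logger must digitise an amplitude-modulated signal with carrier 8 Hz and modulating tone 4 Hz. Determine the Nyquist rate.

AM sidebands sit at fc ± fm = 4 Hz and 12 Hz.
Highest-frequency component: 12 Hz.
Nyquist rate = 2 × 12 Hz = 24 Hz.

24 Hz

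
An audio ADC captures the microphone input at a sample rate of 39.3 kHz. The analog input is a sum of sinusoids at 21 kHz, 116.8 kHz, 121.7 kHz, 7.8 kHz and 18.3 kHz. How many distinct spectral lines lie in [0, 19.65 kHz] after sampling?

4

fs/2 = 19.65 kHz.
21 kHz > fs/2 = 19.65 kHz, folds to fs − 21 kHz = 18.3 kHz.
116.8 kHz mod fs = 38.2 kHz.
38.2 kHz > fs/2 = 19.65 kHz, folds to fs − 38.2 kHz = 1.1 kHz.
121.7 kHz mod fs = 3.8 kHz.
3.8 kHz ≤ fs/2 = 19.65 kHz, appears at 3.8 kHz.
7.8 kHz ≤ fs/2 = 19.65 kHz, passes unchanged.
18.3 kHz ≤ fs/2 = 19.65 kHz, passes unchanged.
Distinct values: {1.1 kHz, 3.8 kHz, 7.8 kHz, 18.3 kHz} → 4.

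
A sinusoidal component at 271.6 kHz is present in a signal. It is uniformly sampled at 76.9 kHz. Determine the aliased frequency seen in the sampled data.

271.6 kHz mod fs = 40.9 kHz.
40.9 kHz > fs/2 = 38.45 kHz, folds to fs − 40.9 kHz = 36 kHz.

36 kHz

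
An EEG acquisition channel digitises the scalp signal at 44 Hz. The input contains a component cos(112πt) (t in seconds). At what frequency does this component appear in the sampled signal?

ω = 112π rad/s → f = ω/(2π) = 56 Hz.
56 Hz mod fs = 12 Hz.
12 Hz ≤ fs/2 = 22 Hz, appears at 12 Hz.

12 Hz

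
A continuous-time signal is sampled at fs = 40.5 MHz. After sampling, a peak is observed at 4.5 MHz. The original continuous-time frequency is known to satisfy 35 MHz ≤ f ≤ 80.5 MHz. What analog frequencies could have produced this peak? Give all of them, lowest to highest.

Frequencies that alias to 4.5 MHz are k·fs ± 4.5 MHz for integer k ≥ 0.
k=0: 4.5 MHz.
k=1: 36 MHz, 45 MHz.
k=2: 76.5 MHz, 85.5 MHz.
k=3: 117 MHz, 126 MHz.
Within [35 MHz, 80.5 MHz]: 36 MHz, 45 MHz, 76.5 MHz.

36 MHz, 45 MHz, 76.5 MHz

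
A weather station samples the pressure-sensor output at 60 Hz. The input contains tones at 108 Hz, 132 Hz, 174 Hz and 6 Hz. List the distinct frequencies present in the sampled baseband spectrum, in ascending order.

6 Hz, 12 Hz

fs/2 = 30 Hz.
108 Hz mod fs = 48 Hz.
48 Hz > fs/2 = 30 Hz, folds to fs − 48 Hz = 12 Hz.
132 Hz mod fs = 12 Hz.
12 Hz ≤ fs/2 = 30 Hz, appears at 12 Hz.
174 Hz mod fs = 54 Hz.
54 Hz > fs/2 = 30 Hz, folds to fs − 54 Hz = 6 Hz.
6 Hz ≤ fs/2 = 30 Hz, passes unchanged.
Distinct values: {6 Hz, 12 Hz}.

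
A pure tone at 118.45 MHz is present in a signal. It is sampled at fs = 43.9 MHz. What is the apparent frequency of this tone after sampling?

13.25 MHz

118.45 MHz mod fs = 30.65 MHz.
30.65 MHz > fs/2 = 21.95 MHz, folds to fs − 30.65 MHz = 13.25 MHz.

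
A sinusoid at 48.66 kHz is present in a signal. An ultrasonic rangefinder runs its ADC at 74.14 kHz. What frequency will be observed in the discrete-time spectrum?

48.66 kHz > fs/2 = 37.07 kHz, folds to fs − 48.66 kHz = 25.48 kHz.

25.48 kHz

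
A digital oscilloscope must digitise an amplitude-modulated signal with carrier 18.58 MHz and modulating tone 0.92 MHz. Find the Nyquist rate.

39 MHz

AM sidebands sit at fc ± fm = 17.66 MHz and 19.5 MHz.
Highest-frequency component: 19.5 MHz.
Nyquist rate = 2 × 19.5 MHz = 39 MHz.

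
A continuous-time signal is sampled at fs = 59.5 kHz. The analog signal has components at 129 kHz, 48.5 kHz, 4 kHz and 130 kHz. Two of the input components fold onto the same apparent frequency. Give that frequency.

fs/2 = 29.75 kHz.
129 kHz mod fs = 10 kHz.
10 kHz ≤ fs/2 = 29.75 kHz, appears at 10 kHz.
48.5 kHz > fs/2 = 29.75 kHz, folds to fs − 48.5 kHz = 11 kHz.
4 kHz ≤ fs/2 = 29.75 kHz, passes unchanged.
130 kHz mod fs = 11 kHz.
11 kHz ≤ fs/2 = 29.75 kHz, appears at 11 kHz.
48.5 kHz and 130 kHz both map to 11 kHz.

11 kHz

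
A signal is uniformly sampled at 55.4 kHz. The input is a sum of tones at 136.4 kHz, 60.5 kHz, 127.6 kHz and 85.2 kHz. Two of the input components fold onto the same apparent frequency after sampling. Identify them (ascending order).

fs/2 = 27.7 kHz.
136.4 kHz mod fs = 25.6 kHz.
25.6 kHz ≤ fs/2 = 27.7 kHz, appears at 25.6 kHz.
60.5 kHz mod fs = 5.1 kHz.
5.1 kHz ≤ fs/2 = 27.7 kHz, appears at 5.1 kHz.
127.6 kHz mod fs = 16.8 kHz.
16.8 kHz ≤ fs/2 = 27.7 kHz, appears at 16.8 kHz.
85.2 kHz mod fs = 29.8 kHz.
29.8 kHz > fs/2 = 27.7 kHz, folds to fs − 29.8 kHz = 25.6 kHz.
85.2 kHz and 136.4 kHz both map to 25.6 kHz.

85.2 kHz, 136.4 kHz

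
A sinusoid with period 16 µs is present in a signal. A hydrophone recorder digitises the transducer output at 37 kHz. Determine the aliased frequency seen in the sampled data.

T = 16 µs → f = 1/T = 62.5 kHz.
62.5 kHz mod fs = 25.5 kHz.
25.5 kHz > fs/2 = 18.5 kHz, folds to fs − 25.5 kHz = 11.5 kHz.

11.5 kHz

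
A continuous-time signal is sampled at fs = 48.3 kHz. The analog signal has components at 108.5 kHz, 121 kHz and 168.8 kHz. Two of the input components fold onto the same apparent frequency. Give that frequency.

23.9 kHz

fs/2 = 24.15 kHz.
108.5 kHz mod fs = 11.9 kHz.
11.9 kHz ≤ fs/2 = 24.15 kHz, appears at 11.9 kHz.
121 kHz mod fs = 24.4 kHz.
24.4 kHz > fs/2 = 24.15 kHz, folds to fs − 24.4 kHz = 23.9 kHz.
168.8 kHz mod fs = 23.9 kHz.
23.9 kHz ≤ fs/2 = 24.15 kHz, appears at 23.9 kHz.
121 kHz and 168.8 kHz both map to 23.9 kHz.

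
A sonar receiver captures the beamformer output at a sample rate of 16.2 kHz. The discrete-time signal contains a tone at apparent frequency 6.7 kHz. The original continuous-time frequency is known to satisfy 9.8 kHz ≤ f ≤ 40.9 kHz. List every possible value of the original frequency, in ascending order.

22.9 kHz, 25.7 kHz, 39.1 kHz

Frequencies that alias to 6.7 kHz are k·fs ± 6.7 kHz for integer k ≥ 0.
k=0: 6.7 kHz.
k=1: 9.5 kHz, 22.9 kHz.
k=2: 25.7 kHz, 39.1 kHz.
k=3: 41.9 kHz, 55.3 kHz.
Within [9.8 kHz, 40.9 kHz]: 22.9 kHz, 25.7 kHz, 39.1 kHz.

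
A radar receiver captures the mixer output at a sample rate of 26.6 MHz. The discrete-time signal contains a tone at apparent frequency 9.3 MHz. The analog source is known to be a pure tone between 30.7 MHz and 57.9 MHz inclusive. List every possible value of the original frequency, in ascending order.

35.9 MHz, 43.9 MHz

Frequencies that alias to 9.3 MHz are k·fs ± 9.3 MHz for integer k ≥ 0.
k=0: 9.3 MHz.
k=1: 17.3 MHz, 35.9 MHz.
k=2: 43.9 MHz, 62.5 MHz.
k=3: 70.5 MHz, 89.1 MHz.
Within [30.7 MHz, 57.9 MHz]: 35.9 MHz, 43.9 MHz.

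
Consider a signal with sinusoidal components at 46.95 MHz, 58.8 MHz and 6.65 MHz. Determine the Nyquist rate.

Highest-frequency component: 58.8 MHz.
Nyquist rate = 2 × 58.8 MHz = 117.6 MHz.

117.6 MHz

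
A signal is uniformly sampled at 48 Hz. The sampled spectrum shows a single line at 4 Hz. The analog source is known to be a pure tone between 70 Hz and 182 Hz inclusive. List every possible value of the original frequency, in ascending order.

Frequencies that alias to 4 Hz are k·fs ± 4 Hz for integer k ≥ 0.
k=0: 4 Hz.
k=1: 44 Hz, 52 Hz.
k=2: 92 Hz, 100 Hz.
k=3: 140 Hz, 148 Hz.
k=4: 188 Hz, 196 Hz.
Within [70 Hz, 182 Hz]: 92 Hz, 100 Hz, 140 Hz, 148 Hz.

92 Hz, 100 Hz, 140 Hz, 148 Hz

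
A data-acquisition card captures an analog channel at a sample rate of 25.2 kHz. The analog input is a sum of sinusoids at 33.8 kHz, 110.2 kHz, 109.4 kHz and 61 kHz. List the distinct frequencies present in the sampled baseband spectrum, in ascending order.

8.6 kHz, 9.4 kHz, 10.6 kHz

fs/2 = 12.6 kHz.
33.8 kHz mod fs = 8.6 kHz.
8.6 kHz ≤ fs/2 = 12.6 kHz, appears at 8.6 kHz.
110.2 kHz mod fs = 9.4 kHz.
9.4 kHz ≤ fs/2 = 12.6 kHz, appears at 9.4 kHz.
109.4 kHz mod fs = 8.6 kHz.
8.6 kHz ≤ fs/2 = 12.6 kHz, appears at 8.6 kHz.
61 kHz mod fs = 10.6 kHz.
10.6 kHz ≤ fs/2 = 12.6 kHz, appears at 10.6 kHz.
Distinct values: {8.6 kHz, 9.4 kHz, 10.6 kHz}.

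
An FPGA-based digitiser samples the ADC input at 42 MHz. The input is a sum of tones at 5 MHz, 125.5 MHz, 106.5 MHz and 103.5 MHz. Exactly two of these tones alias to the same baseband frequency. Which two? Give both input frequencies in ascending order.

103.5 MHz, 106.5 MHz

fs/2 = 21 MHz.
5 MHz ≤ fs/2 = 21 MHz, passes unchanged.
125.5 MHz mod fs = 41.5 MHz.
41.5 MHz > fs/2 = 21 MHz, folds to fs − 41.5 MHz = 0.5 MHz.
106.5 MHz mod fs = 22.5 MHz.
22.5 MHz > fs/2 = 21 MHz, folds to fs − 22.5 MHz = 19.5 MHz.
103.5 MHz mod fs = 19.5 MHz.
19.5 MHz ≤ fs/2 = 21 MHz, appears at 19.5 MHz.
103.5 MHz and 106.5 MHz both map to 19.5 MHz.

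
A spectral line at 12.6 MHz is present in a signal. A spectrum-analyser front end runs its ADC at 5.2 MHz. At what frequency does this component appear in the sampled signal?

12.6 MHz mod fs = 2.2 MHz.
2.2 MHz ≤ fs/2 = 2.6 MHz, appears at 2.2 MHz.

2.2 MHz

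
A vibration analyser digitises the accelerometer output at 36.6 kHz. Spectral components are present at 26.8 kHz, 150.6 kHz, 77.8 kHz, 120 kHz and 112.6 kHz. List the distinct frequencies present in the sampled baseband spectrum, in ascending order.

2.8 kHz, 4.2 kHz, 4.6 kHz, 9.8 kHz, 10.2 kHz

fs/2 = 18.3 kHz.
26.8 kHz > fs/2 = 18.3 kHz, folds to fs − 26.8 kHz = 9.8 kHz.
150.6 kHz mod fs = 4.2 kHz.
4.2 kHz ≤ fs/2 = 18.3 kHz, appears at 4.2 kHz.
77.8 kHz mod fs = 4.6 kHz.
4.6 kHz ≤ fs/2 = 18.3 kHz, appears at 4.6 kHz.
120 kHz mod fs = 10.2 kHz.
10.2 kHz ≤ fs/2 = 18.3 kHz, appears at 10.2 kHz.
112.6 kHz mod fs = 2.8 kHz.
2.8 kHz ≤ fs/2 = 18.3 kHz, appears at 2.8 kHz.
Distinct values: {2.8 kHz, 4.2 kHz, 4.6 kHz, 9.8 kHz, 10.2 kHz}.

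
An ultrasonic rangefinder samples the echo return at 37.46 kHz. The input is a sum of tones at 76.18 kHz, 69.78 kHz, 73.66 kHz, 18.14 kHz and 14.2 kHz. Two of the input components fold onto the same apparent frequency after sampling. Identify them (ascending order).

73.66 kHz, 76.18 kHz

fs/2 = 18.73 kHz.
76.18 kHz mod fs = 1.26 kHz.
1.26 kHz ≤ fs/2 = 18.73 kHz, appears at 1.26 kHz.
69.78 kHz mod fs = 32.32 kHz.
32.32 kHz > fs/2 = 18.73 kHz, folds to fs − 32.32 kHz = 5.14 kHz.
73.66 kHz mod fs = 36.2 kHz.
36.2 kHz > fs/2 = 18.73 kHz, folds to fs − 36.2 kHz = 1.26 kHz.
18.14 kHz ≤ fs/2 = 18.73 kHz, passes unchanged.
14.2 kHz ≤ fs/2 = 18.73 kHz, passes unchanged.
73.66 kHz and 76.18 kHz both map to 1.26 kHz.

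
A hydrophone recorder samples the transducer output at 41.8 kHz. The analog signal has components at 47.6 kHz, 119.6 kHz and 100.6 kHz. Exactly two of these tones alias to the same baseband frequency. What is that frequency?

5.8 kHz

fs/2 = 20.9 kHz.
47.6 kHz mod fs = 5.8 kHz.
5.8 kHz ≤ fs/2 = 20.9 kHz, appears at 5.8 kHz.
119.6 kHz mod fs = 36 kHz.
36 kHz > fs/2 = 20.9 kHz, folds to fs − 36 kHz = 5.8 kHz.
100.6 kHz mod fs = 17 kHz.
17 kHz ≤ fs/2 = 20.9 kHz, appears at 17 kHz.
47.6 kHz and 119.6 kHz both map to 5.8 kHz.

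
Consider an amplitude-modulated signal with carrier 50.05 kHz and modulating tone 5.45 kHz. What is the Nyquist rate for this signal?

111 kHz

AM sidebands sit at fc ± fm = 44.6 kHz and 55.5 kHz.
Highest-frequency component: 55.5 kHz.
Nyquist rate = 2 × 55.5 kHz = 111 kHz.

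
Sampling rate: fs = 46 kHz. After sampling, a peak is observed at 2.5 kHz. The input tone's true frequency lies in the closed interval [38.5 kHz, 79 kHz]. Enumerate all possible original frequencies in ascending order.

43.5 kHz, 48.5 kHz

Frequencies that alias to 2.5 kHz are k·fs ± 2.5 kHz for integer k ≥ 0.
k=0: 2.5 kHz.
k=1: 43.5 kHz, 48.5 kHz.
k=2: 89.5 kHz, 94.5 kHz.
Within [38.5 kHz, 79 kHz]: 43.5 kHz, 48.5 kHz.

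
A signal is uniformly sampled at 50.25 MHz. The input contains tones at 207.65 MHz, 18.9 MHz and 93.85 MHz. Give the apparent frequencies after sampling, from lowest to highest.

fs/2 = 25.125 MHz.
207.65 MHz mod fs = 6.65 MHz.
6.65 MHz ≤ fs/2 = 25.125 MHz, appears at 6.65 MHz.
18.9 MHz ≤ fs/2 = 25.125 MHz, passes unchanged.
93.85 MHz mod fs = 43.6 MHz.
43.6 MHz > fs/2 = 25.125 MHz, folds to fs − 43.6 MHz = 6.65 MHz.
Distinct values: {6.65 MHz, 18.9 MHz}.

6.65 MHz, 18.9 MHz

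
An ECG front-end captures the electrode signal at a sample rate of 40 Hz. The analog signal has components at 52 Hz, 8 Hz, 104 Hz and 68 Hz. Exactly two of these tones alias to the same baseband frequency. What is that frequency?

12 Hz

fs/2 = 20 Hz.
52 Hz mod fs = 12 Hz.
12 Hz ≤ fs/2 = 20 Hz, appears at 12 Hz.
8 Hz ≤ fs/2 = 20 Hz, passes unchanged.
104 Hz mod fs = 24 Hz.
24 Hz > fs/2 = 20 Hz, folds to fs − 24 Hz = 16 Hz.
68 Hz mod fs = 28 Hz.
28 Hz > fs/2 = 20 Hz, folds to fs − 28 Hz = 12 Hz.
52 Hz and 68 Hz both map to 12 Hz.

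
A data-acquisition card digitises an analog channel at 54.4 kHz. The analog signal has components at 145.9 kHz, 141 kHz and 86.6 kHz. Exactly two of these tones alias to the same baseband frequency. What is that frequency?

22.2 kHz

fs/2 = 27.2 kHz.
145.9 kHz mod fs = 37.1 kHz.
37.1 kHz > fs/2 = 27.2 kHz, folds to fs − 37.1 kHz = 17.3 kHz.
141 kHz mod fs = 32.2 kHz.
32.2 kHz > fs/2 = 27.2 kHz, folds to fs − 32.2 kHz = 22.2 kHz.
86.6 kHz mod fs = 32.2 kHz.
32.2 kHz > fs/2 = 27.2 kHz, folds to fs − 32.2 kHz = 22.2 kHz.
86.6 kHz and 141 kHz both map to 22.2 kHz.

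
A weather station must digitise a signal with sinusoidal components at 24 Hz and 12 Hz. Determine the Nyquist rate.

Highest-frequency component: 24 Hz.
Nyquist rate = 2 × 24 Hz = 48 Hz.

48 Hz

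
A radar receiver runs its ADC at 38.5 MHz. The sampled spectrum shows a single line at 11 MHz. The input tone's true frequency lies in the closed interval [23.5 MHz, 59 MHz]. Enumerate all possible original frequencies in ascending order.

27.5 MHz, 49.5 MHz

Frequencies that alias to 11 MHz are k·fs ± 11 MHz for integer k ≥ 0.
k=0: 11 MHz.
k=1: 27.5 MHz, 49.5 MHz.
k=2: 66 MHz, 88 MHz.
Within [23.5 MHz, 59 MHz]: 27.5 MHz, 49.5 MHz.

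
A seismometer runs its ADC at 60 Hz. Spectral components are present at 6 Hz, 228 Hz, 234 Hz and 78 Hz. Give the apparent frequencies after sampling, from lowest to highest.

6 Hz, 12 Hz, 18 Hz

fs/2 = 30 Hz.
6 Hz ≤ fs/2 = 30 Hz, passes unchanged.
228 Hz mod fs = 48 Hz.
48 Hz > fs/2 = 30 Hz, folds to fs − 48 Hz = 12 Hz.
234 Hz mod fs = 54 Hz.
54 Hz > fs/2 = 30 Hz, folds to fs − 54 Hz = 6 Hz.
78 Hz mod fs = 18 Hz.
18 Hz ≤ fs/2 = 30 Hz, appears at 18 Hz.
Distinct values: {6 Hz, 12 Hz, 18 Hz}.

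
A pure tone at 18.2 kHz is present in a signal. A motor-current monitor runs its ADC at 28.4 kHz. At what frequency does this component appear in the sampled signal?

18.2 kHz > fs/2 = 14.2 kHz, folds to fs − 18.2 kHz = 10.2 kHz.

10.2 kHz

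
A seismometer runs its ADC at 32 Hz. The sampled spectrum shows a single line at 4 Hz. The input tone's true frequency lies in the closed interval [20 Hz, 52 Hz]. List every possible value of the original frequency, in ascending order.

Frequencies that alias to 4 Hz are k·fs ± 4 Hz for integer k ≥ 0.
k=0: 4 Hz.
k=1: 28 Hz, 36 Hz.
k=2: 60 Hz, 68 Hz.
Within [20 Hz, 52 Hz]: 28 Hz, 36 Hz.

28 Hz, 36 Hz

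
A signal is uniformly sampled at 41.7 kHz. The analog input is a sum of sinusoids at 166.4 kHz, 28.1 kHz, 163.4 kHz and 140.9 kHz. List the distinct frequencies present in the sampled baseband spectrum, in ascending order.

0.4 kHz, 3.4 kHz, 13.6 kHz, 15.8 kHz

fs/2 = 20.85 kHz.
166.4 kHz mod fs = 41.3 kHz.
41.3 kHz > fs/2 = 20.85 kHz, folds to fs − 41.3 kHz = 0.4 kHz.
28.1 kHz > fs/2 = 20.85 kHz, folds to fs − 28.1 kHz = 13.6 kHz.
163.4 kHz mod fs = 38.3 kHz.
38.3 kHz > fs/2 = 20.85 kHz, folds to fs − 38.3 kHz = 3.4 kHz.
140.9 kHz mod fs = 15.8 kHz.
15.8 kHz ≤ fs/2 = 20.85 kHz, appears at 15.8 kHz.
Distinct values: {0.4 kHz, 3.4 kHz, 13.6 kHz, 15.8 kHz}.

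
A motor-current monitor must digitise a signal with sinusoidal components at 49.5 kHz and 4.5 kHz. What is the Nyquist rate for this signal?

Highest-frequency component: 49.5 kHz.
Nyquist rate = 2 × 49.5 kHz = 99 kHz.

99 kHz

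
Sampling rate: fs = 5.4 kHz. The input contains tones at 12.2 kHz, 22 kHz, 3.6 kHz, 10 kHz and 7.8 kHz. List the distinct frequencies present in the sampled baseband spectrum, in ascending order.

0.4 kHz, 0.8 kHz, 1.4 kHz, 1.8 kHz, 2.4 kHz

fs/2 = 2.7 kHz.
12.2 kHz mod fs = 1.4 kHz.
1.4 kHz ≤ fs/2 = 2.7 kHz, appears at 1.4 kHz.
22 kHz mod fs = 0.4 kHz.
0.4 kHz ≤ fs/2 = 2.7 kHz, appears at 0.4 kHz.
3.6 kHz > fs/2 = 2.7 kHz, folds to fs − 3.6 kHz = 1.8 kHz.
10 kHz mod fs = 4.6 kHz.
4.6 kHz > fs/2 = 2.7 kHz, folds to fs − 4.6 kHz = 0.8 kHz.
7.8 kHz mod fs = 2.4 kHz.
2.4 kHz ≤ fs/2 = 2.7 kHz, appears at 2.4 kHz.
Distinct values: {0.4 kHz, 0.8 kHz, 1.4 kHz, 1.8 kHz, 2.4 kHz}.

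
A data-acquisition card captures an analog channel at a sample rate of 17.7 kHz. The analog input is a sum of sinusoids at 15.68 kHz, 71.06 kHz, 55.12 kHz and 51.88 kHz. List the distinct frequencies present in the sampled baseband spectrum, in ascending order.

0.26 kHz, 1.22 kHz, 2.02 kHz

fs/2 = 8.85 kHz.
15.68 kHz > fs/2 = 8.85 kHz, folds to fs − 15.68 kHz = 2.02 kHz.
71.06 kHz mod fs = 0.26 kHz.
0.26 kHz ≤ fs/2 = 8.85 kHz, appears at 0.26 kHz.
55.12 kHz mod fs = 2.02 kHz.
2.02 kHz ≤ fs/2 = 8.85 kHz, appears at 2.02 kHz.
51.88 kHz mod fs = 16.48 kHz.
16.48 kHz > fs/2 = 8.85 kHz, folds to fs − 16.48 kHz = 1.22 kHz.
Distinct values: {0.26 kHz, 1.22 kHz, 2.02 kHz}.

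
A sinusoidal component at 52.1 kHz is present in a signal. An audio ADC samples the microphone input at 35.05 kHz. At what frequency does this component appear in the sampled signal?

52.1 kHz mod fs = 17.05 kHz.
17.05 kHz ≤ fs/2 = 17.525 kHz, appears at 17.05 kHz.

17.05 kHz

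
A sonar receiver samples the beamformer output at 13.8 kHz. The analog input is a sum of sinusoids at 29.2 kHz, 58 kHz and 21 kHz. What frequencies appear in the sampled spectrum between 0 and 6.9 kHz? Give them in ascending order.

fs/2 = 6.9 kHz.
29.2 kHz mod fs = 1.6 kHz.
1.6 kHz ≤ fs/2 = 6.9 kHz, appears at 1.6 kHz.
58 kHz mod fs = 2.8 kHz.
2.8 kHz ≤ fs/2 = 6.9 kHz, appears at 2.8 kHz.
21 kHz mod fs = 7.2 kHz.
7.2 kHz > fs/2 = 6.9 kHz, folds to fs − 7.2 kHz = 6.6 kHz.
Distinct values: {1.6 kHz, 2.8 kHz, 6.6 kHz}.

1.6 kHz, 2.8 kHz, 6.6 kHz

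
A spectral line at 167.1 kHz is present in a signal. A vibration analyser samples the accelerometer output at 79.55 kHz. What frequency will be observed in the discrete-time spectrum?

167.1 kHz mod fs = 8 kHz.
8 kHz ≤ fs/2 = 39.775 kHz, appears at 8 kHz.

8 kHz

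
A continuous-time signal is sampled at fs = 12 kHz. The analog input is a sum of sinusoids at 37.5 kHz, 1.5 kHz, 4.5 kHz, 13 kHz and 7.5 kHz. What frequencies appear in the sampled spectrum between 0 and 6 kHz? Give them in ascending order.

fs/2 = 6 kHz.
37.5 kHz mod fs = 1.5 kHz.
1.5 kHz ≤ fs/2 = 6 kHz, appears at 1.5 kHz.
1.5 kHz ≤ fs/2 = 6 kHz, passes unchanged.
4.5 kHz ≤ fs/2 = 6 kHz, passes unchanged.
13 kHz mod fs = 1 kHz.
1 kHz ≤ fs/2 = 6 kHz, appears at 1 kHz.
7.5 kHz > fs/2 = 6 kHz, folds to fs − 7.5 kHz = 4.5 kHz.
Distinct values: {1 kHz, 1.5 kHz, 4.5 kHz}.

1 kHz, 1.5 kHz, 4.5 kHz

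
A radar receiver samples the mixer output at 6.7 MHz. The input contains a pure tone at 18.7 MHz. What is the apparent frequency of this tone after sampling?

1.4 MHz

18.7 MHz mod fs = 5.3 MHz.
5.3 MHz > fs/2 = 3.35 MHz, folds to fs − 5.3 MHz = 1.4 MHz.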